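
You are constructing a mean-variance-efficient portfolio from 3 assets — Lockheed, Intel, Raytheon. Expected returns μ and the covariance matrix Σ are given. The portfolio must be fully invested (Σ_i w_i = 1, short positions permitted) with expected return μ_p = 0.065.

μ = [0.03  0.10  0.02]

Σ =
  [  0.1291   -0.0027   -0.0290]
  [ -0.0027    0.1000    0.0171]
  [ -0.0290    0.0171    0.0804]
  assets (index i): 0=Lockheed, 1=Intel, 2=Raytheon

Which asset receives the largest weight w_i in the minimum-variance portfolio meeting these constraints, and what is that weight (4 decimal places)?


x=Σ⁻¹μ = [0.2849  0.9833  0.1424]
y=Σ⁻¹𝟙 = [11.2421  7.7657  14.8412]
a=μᵀx=0.109730  b=𝟙ᵀx=1.410657  c=𝟙ᵀy=33.848998  D=ac−b²=1.724298
λ₁=(c·0.065−b)/D = (33.848998·0.065−1.410657)/1.724298 = 0.457883
λ₂=(a−b·0.065)/D = (0.109730−1.410657·0.065)/1.724298 = 0.010461
w* = 0.457883·x + 0.010461·y:
  w_0 = 0.457883·0.2849 + 0.010461·11.2421 = 0.2481  (Lockheed)
  w_1 = 0.457883·0.9833 + 0.010461·7.7657 = 0.5315  (Intel)
  w_2 = 0.457883·0.1424 + 0.010461·14.8412 = 0.2204  (Raytheon)
Σw_i=1.0000  μᵀw=0.0650
σ²=wᵀΣw=λ₁·μ_p+λ₂ = 0.457883·0.065 + 0.010461 = 0.040223 ≈ 0.0402

Intel (0.5315)


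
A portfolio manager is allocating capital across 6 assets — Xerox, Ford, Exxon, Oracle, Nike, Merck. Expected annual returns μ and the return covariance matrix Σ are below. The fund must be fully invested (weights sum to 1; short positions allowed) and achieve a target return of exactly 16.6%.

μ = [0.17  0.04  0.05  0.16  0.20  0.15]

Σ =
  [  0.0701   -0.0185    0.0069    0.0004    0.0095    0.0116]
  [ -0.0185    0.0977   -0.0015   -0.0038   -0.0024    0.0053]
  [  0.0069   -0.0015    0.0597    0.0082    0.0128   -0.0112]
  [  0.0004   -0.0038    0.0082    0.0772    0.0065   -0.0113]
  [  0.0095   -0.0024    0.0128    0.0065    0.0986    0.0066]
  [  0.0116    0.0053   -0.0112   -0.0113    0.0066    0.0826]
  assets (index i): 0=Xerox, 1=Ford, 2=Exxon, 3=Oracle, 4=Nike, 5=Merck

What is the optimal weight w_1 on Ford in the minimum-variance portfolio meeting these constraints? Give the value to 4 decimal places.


0.0641

g=Σ⁻¹μ = [2.1191  0.8473  0.2963  2.1871  1.5498  1.6796]
h=Σ⁻¹𝟙 = [13.2649  12.9351  14.9353  13.3490  5.5014  12.8255]
a=μᵀg=1.320787  b=𝟙ᵀg=8.679144  c=𝟙ᵀh=72.811194  D=ac−b²=20.840531
λ₁=(c·0.166−b)/D = (72.811194·0.166−8.679144)/20.840531 = 0.163504
λ₂=(a−b·0.166)/D = (1.320787−8.679144·0.166)/20.840531 = -0.005756
w* = 0.163504·g + -0.005756·h:
  w_0 = 0.163504·2.1191 + -0.005756·13.2649 = 0.2701  (Xerox)
  w_1 = 0.163504·0.8473 + -0.005756·12.9351 = 0.0641  (Ford)
  w_2 = 0.163504·0.2963 + -0.005756·14.9353 = -0.0375  (Exxon)
  w_3 = 0.163504·2.1871 + -0.005756·13.3490 = 0.2808  (Oracle)
  w_4 = 0.163504·1.5498 + -0.005756·5.5014 = 0.2217  (Nike)
  w_5 = 0.163504·1.6796 + -0.005756·12.8255 = 0.2008  (Merck)
Σw_i=1.0000  μᵀw=0.1660
σ²=wᵀΣw=λ₁·μ_p+λ₂ = 0.163504·0.166 + -0.005756 = 0.021386 ≈ 0.0214


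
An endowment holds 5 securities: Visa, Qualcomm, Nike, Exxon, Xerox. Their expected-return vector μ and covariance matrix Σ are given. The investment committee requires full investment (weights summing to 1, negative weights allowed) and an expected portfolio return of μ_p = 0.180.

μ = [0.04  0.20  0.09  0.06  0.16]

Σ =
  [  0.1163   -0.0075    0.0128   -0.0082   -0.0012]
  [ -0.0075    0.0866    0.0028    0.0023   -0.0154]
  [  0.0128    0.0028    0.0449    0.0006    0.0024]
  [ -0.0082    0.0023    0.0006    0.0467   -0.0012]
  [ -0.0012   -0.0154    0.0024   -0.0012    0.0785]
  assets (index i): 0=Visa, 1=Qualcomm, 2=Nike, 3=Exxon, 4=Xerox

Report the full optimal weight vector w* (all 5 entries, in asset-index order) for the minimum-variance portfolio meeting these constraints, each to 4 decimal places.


-0.0338  0.5124  0.1217  -0.0397  0.4394

x=Σ⁻¹μ = [0.4653  2.7194  1.5488  1.2782  2.5510]
y=Σ⁻¹𝟙 = [9.3044  13.9268  17.6255  22.5309  15.4188]
a=μᵀx=1.186733  b=𝟙ᵀx=8.562684  c=𝟙ᵀy=78.806318  D=ac−b²=20.202484
λ₁=(c·0.180−b)/D = (78.806318·0.180−8.562684)/20.202484 = 0.278305
λ₂=(a−b·0.180)/D = (1.186733−8.562684·0.180)/20.202484 = -0.017550
w* = 0.278305·x + -0.017550·y:
  w_0 = 0.278305·0.4653 + -0.017550·9.3044 = -0.0338  (Visa)
  w_1 = 0.278305·2.7194 + -0.017550·13.9268 = 0.5124  (Qualcomm)
  w_2 = 0.278305·1.5488 + -0.017550·17.6255 = 0.1217  (Nike)
  w_3 = 0.278305·1.2782 + -0.017550·22.5309 = -0.0397  (Exxon)
  w_4 = 0.278305·2.5510 + -0.017550·15.4188 = 0.4394  (Xerox)
Σw_i=1.0000  μᵀw=0.1800
σ²=wᵀΣw=λ₁·μ_p+λ₂ = 0.278305·0.180 + -0.017550 = 0.032545 ≈ 0.0325


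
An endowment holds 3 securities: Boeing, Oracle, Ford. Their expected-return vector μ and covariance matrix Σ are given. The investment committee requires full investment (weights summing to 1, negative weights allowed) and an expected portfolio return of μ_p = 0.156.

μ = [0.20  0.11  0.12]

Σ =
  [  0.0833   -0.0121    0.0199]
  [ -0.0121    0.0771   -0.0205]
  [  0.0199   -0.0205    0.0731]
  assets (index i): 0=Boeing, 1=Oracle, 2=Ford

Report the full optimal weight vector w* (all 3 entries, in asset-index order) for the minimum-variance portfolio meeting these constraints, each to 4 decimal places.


0.4896  0.3165  0.1939

x=Σ⁻¹μ = [2.3349  2.2267  1.6304]
y=Σ⁻¹𝟙 = [10.9302  18.9443  16.0171]
a=μᵀx=0.907561  b=𝟙ᵀx=6.191962  c=𝟙ᵀy=45.891564  D=ac−b²=3.309020
λ₁=(c·0.156−b)/D = (45.891564·0.156−6.191962)/3.309020 = 0.292269
λ₂=(a−b·0.156)/D = (0.907561−6.191962·0.156)/3.309020 = -0.017644
w* = 0.292269·x + -0.017644·y:
  w_0 = 0.292269·2.3349 + -0.017644·10.9302 = 0.4896  (Boeing)
  w_1 = 0.292269·2.2267 + -0.017644·18.9443 = 0.3165  (Oracle)
  w_2 = 0.292269·1.6304 + -0.017644·16.0171 = 0.1939  (Ford)
Σw_i=1.0000  μᵀw=0.1560
σ²=wᵀΣw=λ₁·μ_p+λ₂ = 0.292269·0.156 + -0.017644 = 0.027950 ≈ 0.0279


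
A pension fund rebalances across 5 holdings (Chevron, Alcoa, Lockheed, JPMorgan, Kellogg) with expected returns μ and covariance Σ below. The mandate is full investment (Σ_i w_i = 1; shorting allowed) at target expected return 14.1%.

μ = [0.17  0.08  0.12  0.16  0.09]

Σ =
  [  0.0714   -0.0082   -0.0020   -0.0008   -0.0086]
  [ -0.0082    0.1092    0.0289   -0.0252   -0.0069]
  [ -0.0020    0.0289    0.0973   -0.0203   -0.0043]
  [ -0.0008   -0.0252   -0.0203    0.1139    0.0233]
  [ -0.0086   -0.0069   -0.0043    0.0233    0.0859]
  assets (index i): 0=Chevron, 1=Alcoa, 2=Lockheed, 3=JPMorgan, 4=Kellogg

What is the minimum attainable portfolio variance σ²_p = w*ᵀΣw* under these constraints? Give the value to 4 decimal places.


0.0189

g=Σ⁻¹μ = [2.6774  1.0215  1.3820  1.6895  1.0087]
h=Σ⁻¹𝟙 = [17.0961  10.9817  10.1252  10.7127  11.8362]
a=μᵀg=1.063830  b=𝟙ᵀg=7.779188  c=𝟙ᵀh=60.751915  D=ac−b²=4.113941
λ₁=(c·0.141−b)/D = (60.751915·0.141−7.779188)/4.113941 = 0.191260
λ₂=(a−b·0.141)/D = (1.063830−7.779188·0.141)/4.113941 = -0.008030
w* = 0.191260·g + -0.008030·h:
  w_0 = 0.191260·2.6774 + -0.008030·17.0961 = 0.3748  (Chevron)
  w_1 = 0.191260·1.0215 + -0.008030·10.9817 = 0.1072  (Alcoa)
  w_2 = 0.191260·1.3820 + -0.008030·10.1252 = 0.1830  (Lockheed)
  w_3 = 0.191260·1.6895 + -0.008030·10.7127 = 0.2371  (JPMorgan)
  w_4 = 0.191260·1.0087 + -0.008030·11.8362 = 0.0979  (Kellogg)
Σw_i=1.0000  μᵀw=0.1410
σ²=wᵀΣw=λ₁·μ_p+λ₂ = 0.191260·0.141 + -0.008030 = 0.018938 ≈ 0.0189


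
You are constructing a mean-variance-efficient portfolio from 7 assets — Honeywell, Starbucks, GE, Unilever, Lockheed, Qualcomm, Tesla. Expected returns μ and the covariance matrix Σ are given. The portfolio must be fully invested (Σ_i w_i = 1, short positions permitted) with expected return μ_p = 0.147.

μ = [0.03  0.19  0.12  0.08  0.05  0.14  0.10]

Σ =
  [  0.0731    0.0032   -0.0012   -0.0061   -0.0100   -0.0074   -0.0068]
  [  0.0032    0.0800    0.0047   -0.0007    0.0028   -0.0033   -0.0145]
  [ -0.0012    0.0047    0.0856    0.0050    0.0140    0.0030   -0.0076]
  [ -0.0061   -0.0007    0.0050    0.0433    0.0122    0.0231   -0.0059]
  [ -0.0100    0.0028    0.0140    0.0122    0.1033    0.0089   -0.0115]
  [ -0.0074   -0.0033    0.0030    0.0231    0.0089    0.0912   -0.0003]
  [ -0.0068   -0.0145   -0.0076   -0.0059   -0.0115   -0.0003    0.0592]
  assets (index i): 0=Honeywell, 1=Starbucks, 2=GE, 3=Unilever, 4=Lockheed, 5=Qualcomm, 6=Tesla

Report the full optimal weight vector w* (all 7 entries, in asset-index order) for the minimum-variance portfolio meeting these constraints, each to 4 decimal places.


-0.0251  0.3852  0.1525  0.0610  -0.0284  0.1831  0.2718

u=Σ⁻¹μ = [0.8750  2.8364  1.3259  1.4825  0.3483  1.2651  2.8765]
v=Σ⁻¹𝟙 = [19.6571  16.4160  10.4715  22.8027  9.6888  6.1827  28.7009]
a=μᵀu=1.325050  b=𝟙ᵀu=11.009649  c=𝟙ᵀv=113.919622  D=ac−b²=29.736786
λ₁=(c·0.147−b)/D = (113.919622·0.147−11.009649)/29.736786 = 0.192910
λ₂=(a−b·0.147)/D = (1.325050−11.009649·0.147)/29.736786 = -0.009866
w* = 0.192910·u + -0.009866·v:
  w_0 = 0.192910·0.8750 + -0.009866·19.6571 = -0.0251  (Honeywell)
  w_1 = 0.192910·2.8364 + -0.009866·16.4160 = 0.3852  (Starbucks)
  w_2 = 0.192910·1.3259 + -0.009866·10.4715 = 0.1525  (GE)
  w_3 = 0.192910·1.4825 + -0.009866·22.8027 = 0.0610  (Unilever)
  w_4 = 0.192910·0.3483 + -0.009866·9.6888 = -0.0284  (Lockheed)
  w_5 = 0.192910·1.2651 + -0.009866·6.1827 = 0.1831  (Qualcomm)
  w_6 = 0.192910·2.8765 + -0.009866·28.7009 = 0.2718  (Tesla)
Σw_i=1.0000  μᵀw=0.1470
σ²=wᵀΣw=λ₁·μ_p+λ₂ = 0.192910·0.147 + -0.009866 = 0.018492 ≈ 0.0185


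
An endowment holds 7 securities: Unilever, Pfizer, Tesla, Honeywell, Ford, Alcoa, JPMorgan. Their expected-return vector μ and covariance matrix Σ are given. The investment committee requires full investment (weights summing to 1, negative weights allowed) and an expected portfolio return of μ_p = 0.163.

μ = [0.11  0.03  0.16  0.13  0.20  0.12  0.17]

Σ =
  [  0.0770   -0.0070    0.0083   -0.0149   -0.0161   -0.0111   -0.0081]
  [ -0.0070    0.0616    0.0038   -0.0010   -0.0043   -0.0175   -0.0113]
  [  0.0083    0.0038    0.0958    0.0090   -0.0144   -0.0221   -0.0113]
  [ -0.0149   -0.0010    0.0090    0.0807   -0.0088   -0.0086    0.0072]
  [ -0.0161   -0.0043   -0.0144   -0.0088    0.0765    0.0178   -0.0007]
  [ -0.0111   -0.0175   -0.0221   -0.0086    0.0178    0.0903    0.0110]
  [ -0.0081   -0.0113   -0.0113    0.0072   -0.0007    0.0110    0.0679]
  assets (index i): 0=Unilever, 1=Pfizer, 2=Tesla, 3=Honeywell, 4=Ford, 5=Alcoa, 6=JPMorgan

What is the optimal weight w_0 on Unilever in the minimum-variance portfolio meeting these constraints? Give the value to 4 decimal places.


0.1550

g=Σ⁻¹μ = [3.1644  2.0854  2.4504  2.2679  3.7247  1.8212  3.1389]
h=Σ⁻¹𝟙 = [26.8968  29.2540  15.1594  18.5145  21.1617  18.8511  20.5285]
a=μᵀg=2.594641  b=𝟙ᵀg=18.652978  c=𝟙ᵀh=150.366035  D=ac−b²=42.212346
λ₁=(c·0.163−b)/D = (150.366035·0.163−18.652978)/42.212346 = 0.138743
λ₂=(a−b·0.163)/D = (2.594641−18.652978·0.163)/42.212346 = -0.010561
w* = 0.138743·g + -0.010561·h:
  w_0 = 0.138743·3.1644 + -0.010561·26.8968 = 0.1550  (Unilever)
  w_1 = 0.138743·2.0854 + -0.010561·29.2540 = -0.0196  (Pfizer)
  w_2 = 0.138743·2.4504 + -0.010561·15.1594 = 0.1799  (Tesla)
  w_3 = 0.138743·2.2679 + -0.010561·18.5145 = 0.1191  (Honeywell)
  w_4 = 0.138743·3.7247 + -0.010561·21.1617 = 0.2933  (Ford)
  w_5 = 0.138743·1.8212 + -0.010561·18.8511 = 0.0536  (Alcoa)
  w_6 = 0.138743·3.1389 + -0.010561·20.5285 = 0.2187  (JPMorgan)
Σw_i=1.0000  μᵀw=0.1630
σ²=wᵀΣw=λ₁·μ_p+λ₂ = 0.138743·0.163 + -0.010561 = 0.012054 ≈ 0.0121


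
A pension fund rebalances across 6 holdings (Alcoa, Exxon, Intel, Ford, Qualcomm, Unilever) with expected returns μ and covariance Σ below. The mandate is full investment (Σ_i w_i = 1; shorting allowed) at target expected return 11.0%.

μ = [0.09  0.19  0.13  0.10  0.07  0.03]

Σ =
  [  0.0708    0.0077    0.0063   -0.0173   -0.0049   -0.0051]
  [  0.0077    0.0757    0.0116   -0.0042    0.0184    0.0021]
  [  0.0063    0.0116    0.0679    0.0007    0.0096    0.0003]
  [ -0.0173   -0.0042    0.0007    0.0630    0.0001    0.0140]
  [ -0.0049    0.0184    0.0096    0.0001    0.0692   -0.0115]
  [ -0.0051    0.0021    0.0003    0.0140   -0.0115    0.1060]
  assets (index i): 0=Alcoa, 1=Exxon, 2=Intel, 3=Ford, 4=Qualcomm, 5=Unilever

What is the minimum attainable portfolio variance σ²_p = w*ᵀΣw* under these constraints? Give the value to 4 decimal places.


x=Σ⁻¹μ = [1.4583  2.1853  1.3335  2.1032  0.3569  0.0671]
y=Σ⁻¹𝟙 = [18.8526  7.2458  9.5169  19.3754  14.0288  9.1335]
a=μᵀx=0.957120  b=𝟙ᵀx=7.504192  c=𝟙ᵀy=78.153002  D=ac−b²=18.488933
λ₁=(c·0.110−b)/D = (78.153002·0.110−7.504192)/18.488933 = 0.059097
λ₂=(a−b·0.110)/D = (0.957120−7.504192·0.110)/18.488933 = 0.007121
w* = 0.059097·x + 0.007121·y:
  w_0 = 0.059097·1.4583 + 0.007121·18.8526 = 0.2204  (Alcoa)
  w_1 = 0.059097·2.1853 + 0.007121·7.2458 = 0.1807  (Exxon)
  w_2 = 0.059097·1.3335 + 0.007121·9.5169 = 0.1466  (Intel)
  w_3 = 0.059097·2.1032 + 0.007121·19.3754 = 0.2623  (Ford)
  w_4 = 0.059097·0.3569 + 0.007121·14.0288 = 0.1210  (Qualcomm)
  w_5 = 0.059097·0.0671 + 0.007121·9.1335 = 0.0690  (Unilever)
Σw_i=1.0000  μᵀw=0.1100
σ²=wᵀΣw=λ₁·μ_p+λ₂ = 0.059097·0.110 + 0.007121 = 0.013622 ≈ 0.0136

0.0136


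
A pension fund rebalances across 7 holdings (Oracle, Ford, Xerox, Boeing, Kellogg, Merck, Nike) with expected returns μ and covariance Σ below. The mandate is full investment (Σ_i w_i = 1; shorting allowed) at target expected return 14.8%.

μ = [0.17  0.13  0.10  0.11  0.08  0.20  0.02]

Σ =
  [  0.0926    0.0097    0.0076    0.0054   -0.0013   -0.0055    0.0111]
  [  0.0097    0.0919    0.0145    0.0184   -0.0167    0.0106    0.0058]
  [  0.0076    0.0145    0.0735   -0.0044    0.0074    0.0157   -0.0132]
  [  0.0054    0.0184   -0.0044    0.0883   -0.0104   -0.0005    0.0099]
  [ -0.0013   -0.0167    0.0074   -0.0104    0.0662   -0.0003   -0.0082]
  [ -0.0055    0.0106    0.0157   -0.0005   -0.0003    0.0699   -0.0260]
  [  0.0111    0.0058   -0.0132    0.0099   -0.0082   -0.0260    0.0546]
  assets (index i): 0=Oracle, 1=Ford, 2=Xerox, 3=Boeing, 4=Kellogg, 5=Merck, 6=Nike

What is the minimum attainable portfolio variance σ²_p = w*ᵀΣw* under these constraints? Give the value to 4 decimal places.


g=Σ⁻¹μ = [1.6691  0.7639  0.5059  1.0383  1.7773  3.4425  1.7861]
h=Σ⁻¹𝟙 = [6.6596  5.6968  10.9149  9.3302  20.9401  23.4265  31.6033]
a=μᵀg=1.414261  b=𝟙ᵀg=10.983100  c=𝟙ᵀh=108.571456  D=ac−b²=32.919931
λ₁=(c·0.148−b)/D = (108.571456·0.148−10.983100)/32.919931 = 0.154480
λ₂=(a−b·0.148)/D = (1.414261−10.983100·0.148)/32.919931 = -0.006417
w* = 0.154480·g + -0.006417·h:
  w_0 = 0.154480·1.6691 + -0.006417·6.6596 = 0.2151  (Oracle)
  w_1 = 0.154480·0.7639 + -0.006417·5.6968 = 0.0815  (Ford)
  w_2 = 0.154480·0.5059 + -0.006417·10.9149 = 0.0081  (Xerox)
  w_3 = 0.154480·1.0383 + -0.006417·9.3302 = 0.1005  (Boeing)
  w_4 = 0.154480·1.7773 + -0.006417·20.9401 = 0.1402  (Kellogg)
  w_5 = 0.154480·3.4425 + -0.006417·23.4265 = 0.3815  (Merck)
  w_6 = 0.154480·1.7861 + -0.006417·31.6033 = 0.0731  (Nike)
Σw_i=1.0000  μᵀw=0.1480
σ²=wᵀΣw=λ₁·μ_p+λ₂ = 0.154480·0.148 + -0.006417 = 0.016446 ≈ 0.0164

0.0164


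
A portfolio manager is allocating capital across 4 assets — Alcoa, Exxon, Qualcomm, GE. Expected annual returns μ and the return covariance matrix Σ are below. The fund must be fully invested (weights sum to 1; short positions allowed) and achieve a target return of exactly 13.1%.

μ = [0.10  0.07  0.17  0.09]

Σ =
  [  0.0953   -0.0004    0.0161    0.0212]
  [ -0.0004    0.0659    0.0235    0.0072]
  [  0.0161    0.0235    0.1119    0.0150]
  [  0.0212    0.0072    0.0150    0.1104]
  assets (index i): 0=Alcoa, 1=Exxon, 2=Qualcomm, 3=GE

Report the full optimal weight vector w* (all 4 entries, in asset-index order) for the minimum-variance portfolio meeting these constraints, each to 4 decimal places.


x=Σ⁻¹μ = [0.7399  0.5774  1.2287  0.4685]
y=Σ⁻¹𝟙 = [8.5096  13.0870  4.1588  6.0053]
a=μᵀx=0.365455  b=𝟙ᵀx=3.014527  c=𝟙ᵀy=31.760740  D=ac−b²=2.519752
λ₁=(c·0.131−b)/D = (31.760740·0.131−3.014527)/2.519752 = 0.454858
λ₂=(a−b·0.131)/D = (0.365455−3.014527·0.131)/2.519752 = -0.011687
w* = 0.454858·x + -0.011687·y:
  w_0 = 0.454858·0.7399 + -0.011687·8.5096 = 0.2371  (Alcoa)
  w_1 = 0.454858·0.5774 + -0.011687·13.0870 = 0.1097  (Exxon)
  w_2 = 0.454858·1.2287 + -0.011687·4.1588 = 0.5103  (Qualcomm)
  w_3 = 0.454858·0.4685 + -0.011687·6.0053 = 0.1429  (GE)
Σw_i=1.0000  μᵀw=0.1310
σ²=wᵀΣw=λ₁·μ_p+λ₂ = 0.454858·0.131 + -0.011687 = 0.047900 ≈ 0.0479

0.2371  0.1097  0.5103  0.1429


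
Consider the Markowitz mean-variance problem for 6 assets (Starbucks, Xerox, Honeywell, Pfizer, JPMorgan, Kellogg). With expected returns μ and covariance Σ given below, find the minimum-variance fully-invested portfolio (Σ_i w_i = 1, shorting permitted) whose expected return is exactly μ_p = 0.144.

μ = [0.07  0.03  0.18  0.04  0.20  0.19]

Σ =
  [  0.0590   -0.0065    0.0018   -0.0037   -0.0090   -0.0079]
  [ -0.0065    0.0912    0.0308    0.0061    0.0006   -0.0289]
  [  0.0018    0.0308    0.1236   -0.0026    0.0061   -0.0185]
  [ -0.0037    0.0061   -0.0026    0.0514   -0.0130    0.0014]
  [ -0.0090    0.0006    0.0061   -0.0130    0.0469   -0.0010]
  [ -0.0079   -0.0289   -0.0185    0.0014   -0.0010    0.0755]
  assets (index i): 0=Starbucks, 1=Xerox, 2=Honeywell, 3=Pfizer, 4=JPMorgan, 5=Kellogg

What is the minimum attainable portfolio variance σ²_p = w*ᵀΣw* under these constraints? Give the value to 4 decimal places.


u=Σ⁻¹μ = [2.6583  0.9616  1.4974  2.1601  5.2421  3.5591]
v=Σ⁻¹𝟙 = [28.7324  16.4790  6.0593  27.8366  34.0639  23.9791]
a=μᵀu=2.295513  b=𝟙ᵀu=16.078579  c=𝟙ᵀv=137.150326  D=ac−b²=56.309665
λ₁=(c·0.144−b)/D = (137.150326·0.144−16.078579)/56.309665 = 0.065194
λ₂=(a−b·0.144)/D = (2.295513−16.078579·0.144)/56.309665 = -0.000352
w* = 0.065194·u + -0.000352·v:
  w_0 = 0.065194·2.6583 + -0.000352·28.7324 = 0.1632  (Starbucks)
  w_1 = 0.065194·0.9616 + -0.000352·16.4790 = 0.0569  (Xerox)
  w_2 = 0.065194·1.4974 + -0.000352·6.0593 = 0.0955  (Honeywell)
  w_3 = 0.065194·2.1601 + -0.000352·27.8366 = 0.1310  (Pfizer)
  w_4 = 0.065194·5.2421 + -0.000352·34.0639 = 0.3298  (JPMorgan)
  w_5 = 0.065194·3.5591 + -0.000352·23.9791 = 0.2236  (Kellogg)
Σw_i=1.0000  μᵀw=0.1440
σ²=wᵀΣw=λ₁·μ_p+λ₂ = 0.065194·0.144 + -0.000352 = 0.009036 ≈ 0.0090

0.0090


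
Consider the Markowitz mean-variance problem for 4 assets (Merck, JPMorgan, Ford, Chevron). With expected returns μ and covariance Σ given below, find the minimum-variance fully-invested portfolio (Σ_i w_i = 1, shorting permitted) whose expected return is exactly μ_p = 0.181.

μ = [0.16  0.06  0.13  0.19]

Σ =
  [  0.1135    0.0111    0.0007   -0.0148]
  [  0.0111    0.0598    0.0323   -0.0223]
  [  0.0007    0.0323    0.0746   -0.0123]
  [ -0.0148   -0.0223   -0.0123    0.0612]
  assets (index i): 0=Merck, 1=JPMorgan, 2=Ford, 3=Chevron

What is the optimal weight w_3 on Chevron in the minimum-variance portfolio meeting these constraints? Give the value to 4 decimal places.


0.5563

x=Σ⁻¹μ = [1.8467  1.2750  1.8983  4.3973]
y=Σ⁻¹𝟙 = [10.4309  20.3321  9.1380  28.1075]
a=μᵀx=1.454225  b=𝟙ᵀx=9.417238  c=𝟙ᵀy=68.008489  D=ac−b²=10.215248
λ₁=(c·0.181−b)/D = (68.008489·0.181−9.417238)/10.215248 = 0.283135
λ₂=(a−b·0.181)/D = (1.454225−9.417238·0.181)/10.215248 = -0.024502
w* = 0.283135·x + -0.024502·y:
  w_0 = 0.283135·1.8467 + -0.024502·10.4309 = 0.2673  (Merck)
  w_1 = 0.283135·1.2750 + -0.024502·20.3321 = -0.1372  (JPMorgan)
  w_2 = 0.283135·1.8983 + -0.024502·9.1380 = 0.3136  (Ford)
  w_3 = 0.283135·4.3973 + -0.024502·28.1075 = 0.5563  (Chevron)
Σw_i=1.0000  μᵀw=0.1810
σ²=wᵀΣw=λ₁·μ_p+λ₂ = 0.283135·0.181 + -0.024502 = 0.026745 ≈ 0.0267


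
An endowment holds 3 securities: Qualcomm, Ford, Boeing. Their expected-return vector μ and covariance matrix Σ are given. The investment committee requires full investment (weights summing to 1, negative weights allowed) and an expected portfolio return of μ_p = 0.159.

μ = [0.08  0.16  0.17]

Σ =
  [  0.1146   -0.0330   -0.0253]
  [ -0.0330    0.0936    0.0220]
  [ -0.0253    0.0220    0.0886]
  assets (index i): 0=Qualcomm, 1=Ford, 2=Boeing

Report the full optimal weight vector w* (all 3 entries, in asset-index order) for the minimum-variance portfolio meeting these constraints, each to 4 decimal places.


x=Σ⁻¹μ = [1.6545  1.8379  1.9348]
y=Σ⁻¹𝟙 = [15.2445  13.1499  12.3746]
a=μᵀx=0.755346  b=𝟙ᵀx=5.427224  c=𝟙ᵀy=40.769004  D=ac−b²=1.339938
λ₁=(c·0.159−b)/D = (40.769004·0.159−5.427224)/1.339938 = 0.787385
λ₂=(a−b·0.159)/D = (0.755346−5.427224·0.159)/1.339938 = -0.080289
w* = 0.787385·x + -0.080289·y:
  w_0 = 0.787385·1.6545 + -0.080289·15.2445 = 0.0787  (Qualcomm)
  w_1 = 0.787385·1.8379 + -0.080289·13.1499 = 0.3914  (Ford)
  w_2 = 0.787385·1.9348 + -0.080289·12.3746 = 0.5299  (Boeing)
Σw_i=1.0000  μᵀw=0.1590
σ²=wᵀΣw=λ₁·μ_p+λ₂ = 0.787385·0.159 + -0.080289 = 0.044905 ≈ 0.0449

0.0787  0.3914  0.5299


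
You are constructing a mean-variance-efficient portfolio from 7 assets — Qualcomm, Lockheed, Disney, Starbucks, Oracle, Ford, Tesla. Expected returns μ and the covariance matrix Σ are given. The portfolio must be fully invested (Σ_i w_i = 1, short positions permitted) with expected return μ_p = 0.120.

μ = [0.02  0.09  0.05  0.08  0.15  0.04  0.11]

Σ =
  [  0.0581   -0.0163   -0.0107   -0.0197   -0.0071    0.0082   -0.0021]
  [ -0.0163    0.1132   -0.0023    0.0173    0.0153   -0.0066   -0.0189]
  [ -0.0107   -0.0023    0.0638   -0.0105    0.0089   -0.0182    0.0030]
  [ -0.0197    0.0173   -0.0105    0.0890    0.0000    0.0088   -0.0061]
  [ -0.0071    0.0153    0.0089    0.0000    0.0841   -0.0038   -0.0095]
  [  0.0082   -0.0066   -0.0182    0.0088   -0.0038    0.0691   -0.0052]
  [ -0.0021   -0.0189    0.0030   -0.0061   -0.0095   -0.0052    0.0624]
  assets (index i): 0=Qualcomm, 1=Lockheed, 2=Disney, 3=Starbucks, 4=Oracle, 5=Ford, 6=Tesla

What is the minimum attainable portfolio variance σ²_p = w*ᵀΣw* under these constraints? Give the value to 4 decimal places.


g=Σ⁻¹μ = [1.4684  1.0661  1.1538  1.2350  1.9252  0.9526  2.5729]
h=Σ⁻¹𝟙 = [32.4631  14.9232  27.2801  18.5734  12.8159  19.5049  25.7188]
a=μᵀg=0.891699  b=𝟙ᵀg=10.373878  c=𝟙ᵀh=151.279358  D=ac−b²=27.278307
λ₁=(c·0.120−b)/D = (151.279358·0.120−10.373878)/27.278307 = 0.285195
λ₂=(a−b·0.120)/D = (0.891699−10.373878·0.120)/27.278307 = -0.012947
w* = 0.285195·g + -0.012947·h:
  w_0 = 0.285195·1.4684 + -0.012947·32.4631 = -0.0015  (Qualcomm)
  w_1 = 0.285195·1.0661 + -0.012947·14.9232 = 0.1108  (Lockheed)
  w_2 = 0.285195·1.1538 + -0.012947·27.2801 = -0.0241  (Disney)
  w_3 = 0.285195·1.2350 + -0.012947·18.5734 = 0.1117  (Starbucks)
  w_4 = 0.285195·1.9252 + -0.012947·12.8159 = 0.3831  (Oracle)
  w_5 = 0.285195·0.9526 + -0.012947·19.5049 = 0.0191  (Ford)
  w_6 = 0.285195·2.5729 + -0.012947·25.7188 = 0.4008  (Tesla)
Σw_i=1.0000  μᵀw=0.1200
σ²=wᵀΣw=λ₁·μ_p+λ₂ = 0.285195·0.120 + -0.012947 = 0.021277 ≈ 0.0213

0.0213


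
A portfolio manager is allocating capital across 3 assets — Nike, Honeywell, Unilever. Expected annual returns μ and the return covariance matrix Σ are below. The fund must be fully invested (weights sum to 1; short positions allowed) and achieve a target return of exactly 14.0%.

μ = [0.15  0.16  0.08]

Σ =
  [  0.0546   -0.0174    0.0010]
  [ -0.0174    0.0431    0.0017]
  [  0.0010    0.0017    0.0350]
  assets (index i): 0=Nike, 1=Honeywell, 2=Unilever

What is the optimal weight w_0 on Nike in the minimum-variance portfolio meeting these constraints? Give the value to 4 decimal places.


0.3598

u=Σ⁻¹μ = [4.4434  5.4314  1.8949]
v=Σ⁻¹𝟙 = [28.5793  33.7095  26.1176]
a=μᵀu=1.687140  b=𝟙ᵀu=11.769813  c=𝟙ᵀv=88.406318  D=ac−b²=10.625327
λ₁=(c·0.140−b)/D = (88.406318·0.140−11.769813)/10.625327 = 0.057134
λ₂=(a−b·0.140)/D = (1.687140−11.769813·0.140)/10.625327 = 0.003705
w* = 0.057134·u + 0.003705·v:
  w_0 = 0.057134·4.4434 + 0.003705·28.5793 = 0.3598  (Nike)
  w_1 = 0.057134·5.4314 + 0.003705·33.7095 = 0.4352  (Honeywell)
  w_2 = 0.057134·1.8949 + 0.003705·26.1176 = 0.2050  (Unilever)
Σw_i=1.0000  μᵀw=0.1400
σ²=wᵀΣw=λ₁·μ_p+λ₂ = 0.057134·0.140 + 0.003705 = 0.011704 ≈ 0.0117


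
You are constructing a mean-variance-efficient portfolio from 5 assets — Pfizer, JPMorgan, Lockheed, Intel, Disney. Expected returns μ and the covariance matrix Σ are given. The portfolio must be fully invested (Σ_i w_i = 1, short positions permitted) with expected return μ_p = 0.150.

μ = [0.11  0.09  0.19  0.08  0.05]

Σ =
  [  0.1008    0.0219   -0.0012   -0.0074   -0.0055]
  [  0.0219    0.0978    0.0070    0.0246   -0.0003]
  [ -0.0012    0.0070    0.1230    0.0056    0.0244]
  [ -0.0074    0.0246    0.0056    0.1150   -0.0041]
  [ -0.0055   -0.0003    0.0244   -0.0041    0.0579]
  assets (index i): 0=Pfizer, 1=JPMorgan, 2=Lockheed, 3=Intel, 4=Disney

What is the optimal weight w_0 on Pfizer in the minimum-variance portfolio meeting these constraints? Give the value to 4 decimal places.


p=Σ⁻¹μ = [1.0850  0.4206  1.4210  0.6211  0.4140]
q=Σ⁻¹𝟙 = [10.3405  5.5052  4.1237  8.5941  17.1527]
a=μᵀp=0.497571  b=𝟙ᵀp=3.961596  c=𝟙ᵀq=45.716238  D=ac−b²=7.052834
λ₁=(c·0.150−b)/D = (45.716238·0.150−3.961596)/7.052834 = 0.410592
λ₂=(a−b·0.150)/D = (0.497571−3.961596·0.150)/7.052834 = -0.013706
w* = 0.410592·p + -0.013706·q:
  w_0 = 0.410592·1.0850 + -0.013706·10.3405 = 0.3038  (Pfizer)
  w_1 = 0.410592·0.4206 + -0.013706·5.5052 = 0.0973  (JPMorgan)
  w_2 = 0.410592·1.4210 + -0.013706·4.1237 = 0.5269  (Lockheed)
  w_3 = 0.410592·0.6211 + -0.013706·8.5941 = 0.1372  (Intel)
  w_4 = 0.410592·0.4140 + -0.013706·17.1527 = -0.0651  (Disney)
Σw_i=1.0000  μᵀw=0.1500
σ²=wᵀΣw=λ₁·μ_p+λ₂ = 0.410592·0.150 + -0.013706 = 0.047883 ≈ 0.0479

0.3038


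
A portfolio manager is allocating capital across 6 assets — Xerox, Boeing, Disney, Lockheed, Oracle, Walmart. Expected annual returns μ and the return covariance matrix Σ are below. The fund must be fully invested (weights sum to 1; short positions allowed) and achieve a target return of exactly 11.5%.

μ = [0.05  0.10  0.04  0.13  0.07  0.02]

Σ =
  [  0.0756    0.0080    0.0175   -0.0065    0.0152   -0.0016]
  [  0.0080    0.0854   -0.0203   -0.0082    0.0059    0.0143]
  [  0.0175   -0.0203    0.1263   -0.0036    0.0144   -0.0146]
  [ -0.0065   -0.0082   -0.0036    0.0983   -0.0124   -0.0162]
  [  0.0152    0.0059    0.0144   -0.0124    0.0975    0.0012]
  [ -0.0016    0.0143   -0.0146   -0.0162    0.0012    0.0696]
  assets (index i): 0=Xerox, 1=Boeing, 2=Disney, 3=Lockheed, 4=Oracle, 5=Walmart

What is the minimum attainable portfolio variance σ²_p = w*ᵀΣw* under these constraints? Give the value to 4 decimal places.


x=Σ⁻¹μ = [0.4245  1.2712  0.4876  1.6475  0.7061  0.5095]
y=Σ⁻¹𝟙 = [9.8328  11.1000  9.9212  16.1418  8.4178  18.0064]
a=μᵀx=0.441634  b=𝟙ᵀx=5.046294  c=𝟙ᵀy=73.419986  D=ac−b²=6.959671
λ₁=(c·0.115−b)/D = (73.419986·0.115−5.046294)/6.959671 = 0.488098
λ₂=(a−b·0.115)/D = (0.441634−5.046294·0.115)/6.959671 = -0.019928
w* = 0.488098·x + -0.019928·y:
  w_0 = 0.488098·0.4245 + -0.019928·9.8328 = 0.0112  (Xerox)
  w_1 = 0.488098·1.2712 + -0.019928·11.1000 = 0.3993  (Boeing)
  w_2 = 0.488098·0.4876 + -0.019928·9.9212 = 0.0403  (Disney)
  w_3 = 0.488098·1.6475 + -0.019928·16.1418 = 0.4825  (Lockheed)
  w_4 = 0.488098·0.7061 + -0.019928·8.4178 = 0.1769  (Oracle)
  w_5 = 0.488098·0.5095 + -0.019928·18.0064 = -0.1101  (Walmart)
Σw_i=1.0000  μᵀw=0.1150
σ²=wᵀΣw=λ₁·μ_p+λ₂ = 0.488098·0.115 + -0.019928 = 0.036204 ≈ 0.0362

0.0362


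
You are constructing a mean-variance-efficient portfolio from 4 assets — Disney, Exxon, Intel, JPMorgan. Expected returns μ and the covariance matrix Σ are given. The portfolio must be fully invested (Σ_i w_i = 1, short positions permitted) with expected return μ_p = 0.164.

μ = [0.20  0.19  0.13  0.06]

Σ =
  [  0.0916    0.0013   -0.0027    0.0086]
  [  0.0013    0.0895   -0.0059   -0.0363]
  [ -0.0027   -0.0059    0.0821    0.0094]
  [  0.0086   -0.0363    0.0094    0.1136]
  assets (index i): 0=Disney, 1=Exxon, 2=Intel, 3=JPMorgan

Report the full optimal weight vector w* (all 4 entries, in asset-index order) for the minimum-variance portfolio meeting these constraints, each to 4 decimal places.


0.2991  0.3562  0.2260  0.1187

p=Σ⁻¹μ = [2.0961  2.6401  1.7195  1.0708]
q=Σ⁻¹𝟙 = [9.8725  16.8829  12.2947  12.4329]
a=μᵀp=1.208625  b=𝟙ᵀp=7.526542  c=𝟙ᵀq=51.483012  D=ac−b²=5.574846
λ₁=(c·0.164−b)/D = (51.483012·0.164−7.526542)/5.574846 = 0.164430
λ₂=(a−b·0.164)/D = (1.208625−7.526542·0.164)/5.574846 = -0.004615
w* = 0.164430·p + -0.004615·q:
  w_0 = 0.164430·2.0961 + -0.004615·9.8725 = 0.2991  (Disney)
  w_1 = 0.164430·2.6401 + -0.004615·16.8829 = 0.3562  (Exxon)
  w_2 = 0.164430·1.7195 + -0.004615·12.2947 = 0.2260  (Intel)
  w_3 = 0.164430·1.0708 + -0.004615·12.4329 = 0.1187  (JPMorgan)
Σw_i=1.0000  μᵀw=0.1640
σ²=wᵀΣw=λ₁·μ_p+λ₂ = 0.164430·0.164 + -0.004615 = 0.022352 ≈ 0.0224


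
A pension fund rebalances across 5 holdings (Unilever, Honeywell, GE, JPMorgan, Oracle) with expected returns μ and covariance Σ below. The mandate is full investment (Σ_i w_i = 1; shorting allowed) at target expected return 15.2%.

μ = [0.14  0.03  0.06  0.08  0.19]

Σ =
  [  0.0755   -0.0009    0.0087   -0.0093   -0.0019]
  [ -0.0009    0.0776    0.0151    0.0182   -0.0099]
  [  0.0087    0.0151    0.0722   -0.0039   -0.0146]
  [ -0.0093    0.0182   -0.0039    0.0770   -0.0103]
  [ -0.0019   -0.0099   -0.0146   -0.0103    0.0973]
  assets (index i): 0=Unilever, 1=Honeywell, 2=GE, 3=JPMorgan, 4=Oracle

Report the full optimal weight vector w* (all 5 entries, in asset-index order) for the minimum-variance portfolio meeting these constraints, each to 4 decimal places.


x=Σ⁻¹μ = [1.9843  0.1077  1.1311  1.6240  2.3441]
y=Σ⁻¹𝟙 = [13.9822  8.5987  14.2721  15.3991  15.1971]
a=μᵀx=0.924192  b=𝟙ᵀx=7.191174  c=𝟙ᵀy=67.449261  D=ac−b²=10.623114
λ₁=(c·0.152−b)/D = (67.449261·0.152−7.191174)/10.623114 = 0.288156
λ₂=(a−b·0.152)/D = (0.924192−7.191174·0.152)/10.623114 = -0.015896
w* = 0.288156·x + -0.015896·y:
  w_0 = 0.288156·1.9843 + -0.015896·13.9822 = 0.3495  (Unilever)
  w_1 = 0.288156·0.1077 + -0.015896·8.5987 = -0.1057  (Honeywell)
  w_2 = 0.288156·1.1311 + -0.015896·14.2721 = 0.0991  (GE)
  w_3 = 0.288156·1.6240 + -0.015896·15.3991 = 0.2232  (JPMorgan)
  w_4 = 0.288156·2.3441 + -0.015896·15.1971 = 0.4339  (Oracle)
Σw_i=1.0000  μᵀw=0.1520
σ²=wᵀΣw=λ₁·μ_p+λ₂ = 0.288156·0.152 + -0.015896 = 0.027904 ≈ 0.0279

0.3495  -0.1057  0.0991  0.2232  0.4339


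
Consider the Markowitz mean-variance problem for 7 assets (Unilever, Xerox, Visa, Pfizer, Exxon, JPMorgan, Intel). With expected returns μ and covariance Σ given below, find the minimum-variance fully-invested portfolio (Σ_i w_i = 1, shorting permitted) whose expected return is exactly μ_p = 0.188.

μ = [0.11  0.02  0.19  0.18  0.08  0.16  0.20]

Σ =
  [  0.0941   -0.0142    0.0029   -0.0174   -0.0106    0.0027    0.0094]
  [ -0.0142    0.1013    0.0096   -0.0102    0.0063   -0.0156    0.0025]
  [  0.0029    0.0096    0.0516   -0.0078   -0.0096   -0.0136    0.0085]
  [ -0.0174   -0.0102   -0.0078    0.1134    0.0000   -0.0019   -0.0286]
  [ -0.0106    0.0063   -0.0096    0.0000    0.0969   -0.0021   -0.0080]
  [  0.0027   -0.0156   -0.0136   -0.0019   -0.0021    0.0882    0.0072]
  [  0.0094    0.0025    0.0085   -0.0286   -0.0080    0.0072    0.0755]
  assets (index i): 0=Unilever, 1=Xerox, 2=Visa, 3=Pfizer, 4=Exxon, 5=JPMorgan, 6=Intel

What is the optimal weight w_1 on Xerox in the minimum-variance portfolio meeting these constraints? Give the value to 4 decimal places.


-0.0756

x=Σ⁻¹μ = [1.4721  0.4724  4.4053  2.9624  1.6941  2.3888  3.0280]
y=Σ⁻¹𝟙 = [14.8579  12.7315  23.4763  17.9583  15.0487  16.2610  15.1772]
a=μᵀx=2.664954  b=𝟙ᵀx=16.423067  c=𝟙ᵀy=115.510858  D=ac−b²=38.114037
λ₁=(c·0.188−b)/D = (115.510858·0.188−16.423067)/38.114037 = 0.138872
λ₂=(a−b·0.188)/D = (2.664954−16.423067·0.188)/38.114037 = -0.011087
w* = 0.138872·x + -0.011087·y:
  w_0 = 0.138872·1.4721 + -0.011087·14.8579 = 0.0397  (Unilever)
  w_1 = 0.138872·0.4724 + -0.011087·12.7315 = -0.0756  (Xerox)
  w_2 = 0.138872·4.4053 + -0.011087·23.4763 = 0.3515  (Visa)
  w_3 = 0.138872·2.9624 + -0.011087·17.9583 = 0.2123  (Pfizer)
  w_4 = 0.138872·1.6941 + -0.011087·15.0487 = 0.0684  (Exxon)
  w_5 = 0.138872·2.3888 + -0.011087·16.2610 = 0.1514  (JPMorgan)
  w_6 = 0.138872·3.0280 + -0.011087·15.1772 = 0.2522  (Intel)
Σw_i=1.0000  μᵀw=0.1880
σ²=wᵀΣw=λ₁·μ_p+λ₂ = 0.138872·0.188 + -0.011087 = 0.015021 ≈ 0.0150


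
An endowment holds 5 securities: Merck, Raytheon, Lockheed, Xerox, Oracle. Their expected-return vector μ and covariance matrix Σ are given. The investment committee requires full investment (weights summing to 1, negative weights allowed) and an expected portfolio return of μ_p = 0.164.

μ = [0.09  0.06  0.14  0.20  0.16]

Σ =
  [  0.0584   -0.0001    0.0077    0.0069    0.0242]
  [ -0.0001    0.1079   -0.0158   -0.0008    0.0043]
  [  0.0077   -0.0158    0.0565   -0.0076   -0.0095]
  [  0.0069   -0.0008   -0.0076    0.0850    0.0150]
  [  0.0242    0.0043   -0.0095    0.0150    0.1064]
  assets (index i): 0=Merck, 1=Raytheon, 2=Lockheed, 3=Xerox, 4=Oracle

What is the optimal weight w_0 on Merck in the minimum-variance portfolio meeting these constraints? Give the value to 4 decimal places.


-0.0610

p=Σ⁻¹μ = [0.2662  0.9990  3.2712  2.3937  1.3575]
q=Σ⁻¹𝟙 = [9.8634  12.3945  22.5939  11.8658  6.9987]
a=μᵀp=1.237788  b=𝟙ᵀp=8.287467  c=𝟙ᵀq=63.716271  D=ac−b²=10.185117
λ₁=(c·0.164−b)/D = (63.716271·0.164−8.287467)/10.185117 = 0.212271
λ₂=(a−b·0.164)/D = (1.237788−8.287467·0.164)/10.185117 = -0.011915
w* = 0.212271·p + -0.011915·q:
  w_0 = 0.212271·0.2662 + -0.011915·9.8634 = -0.0610  (Merck)
  w_1 = 0.212271·0.9990 + -0.011915·12.3945 = 0.0644  (Raytheon)
  w_2 = 0.212271·3.2712 + -0.011915·22.5939 = 0.4252  (Lockheed)
  w_3 = 0.212271·2.3937 + -0.011915·11.8658 = 0.3667  (Xerox)
  w_4 = 0.212271·1.3575 + -0.011915·6.9987 = 0.2048  (Oracle)
Σw_i=1.0000  μᵀw=0.1640
σ²=wᵀΣw=λ₁·μ_p+λ₂ = 0.212271·0.164 + -0.011915 = 0.022897 ≈ 0.0229


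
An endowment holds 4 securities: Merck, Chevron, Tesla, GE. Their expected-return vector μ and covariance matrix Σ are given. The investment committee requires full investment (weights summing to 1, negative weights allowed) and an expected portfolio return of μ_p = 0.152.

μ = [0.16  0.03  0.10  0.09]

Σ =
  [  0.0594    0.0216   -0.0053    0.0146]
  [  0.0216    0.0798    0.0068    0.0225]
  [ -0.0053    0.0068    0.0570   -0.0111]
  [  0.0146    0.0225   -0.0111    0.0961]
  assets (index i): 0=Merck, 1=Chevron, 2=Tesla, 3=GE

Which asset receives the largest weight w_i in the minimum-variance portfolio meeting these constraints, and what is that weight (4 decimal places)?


Merck (0.6226)

p=Σ⁻¹μ = [2.9935  -0.9040  2.3280  0.9623]
q=Σ⁻¹𝟙 = [14.8081  4.1049  20.2885  9.5384]
a=μᵀp=0.771248  b=𝟙ᵀp=5.379761  c=𝟙ᵀq=48.739976  D=ac−b²=8.648774
λ₁=(c·0.152−b)/D = (48.739976·0.152−5.379761)/8.648774 = 0.234567
λ₂=(a−b·0.152)/D = (0.771248−5.379761·0.152)/8.648774 = -0.005374
w* = 0.234567·p + -0.005374·q:
  w_0 = 0.234567·2.9935 + -0.005374·14.8081 = 0.6226  (Merck)
  w_1 = 0.234567·-0.9040 + -0.005374·4.1049 = -0.2341  (Chevron)
  w_2 = 0.234567·2.3280 + -0.005374·20.2885 = 0.4370  (Tesla)
  w_3 = 0.234567·0.9623 + -0.005374·9.5384 = 0.1745  (GE)
Σw_i=1.0000  μᵀw=0.1520
σ²=wᵀΣw=λ₁·μ_p+λ₂ = 0.234567·0.152 + -0.005374 = 0.030280 ≈ 0.0303


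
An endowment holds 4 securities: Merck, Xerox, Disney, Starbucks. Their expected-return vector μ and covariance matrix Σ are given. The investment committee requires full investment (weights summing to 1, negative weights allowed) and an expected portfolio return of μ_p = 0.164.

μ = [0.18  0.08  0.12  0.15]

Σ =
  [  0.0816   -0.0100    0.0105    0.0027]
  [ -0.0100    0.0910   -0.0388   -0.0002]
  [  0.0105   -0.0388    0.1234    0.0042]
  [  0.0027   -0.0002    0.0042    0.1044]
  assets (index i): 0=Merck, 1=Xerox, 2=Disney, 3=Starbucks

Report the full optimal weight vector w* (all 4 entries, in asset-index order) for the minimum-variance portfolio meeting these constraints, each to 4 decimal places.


u=Σ⁻¹μ = [2.2031  1.6624  1.2623  1.3322]
v=Σ⁻¹𝟙 = [12.5436  17.6217  12.2778  8.7940]
a=μᵀu=0.880858  b=𝟙ᵀu=6.460008  c=𝟙ᵀv=51.237012  D=ac−b²=3.400810
λ₁=(c·0.164−b)/D = (51.237012·0.164−6.460008)/3.400810 = 0.571294
λ₂=(a−b·0.164)/D = (0.880858−6.460008·0.164)/3.400810 = -0.052512
w* = 0.571294·u + -0.052512·v:
  w_0 = 0.571294·2.2031 + -0.052512·12.5436 = 0.5999  (Merck)
  w_1 = 0.571294·1.6624 + -0.052512·17.6217 = 0.0244  (Xerox)
  w_2 = 0.571294·1.2623 + -0.052512·12.2778 = 0.0764  (Disney)
  w_3 = 0.571294·1.3322 + -0.052512·8.7940 = 0.2993  (Starbucks)
Σw_i=1.0000  μᵀw=0.1640
σ²=wᵀΣw=λ₁·μ_p+λ₂ = 0.571294·0.164 + -0.052512 = 0.041180 ≈ 0.0412

0.5999  0.0244  0.0764  0.2993


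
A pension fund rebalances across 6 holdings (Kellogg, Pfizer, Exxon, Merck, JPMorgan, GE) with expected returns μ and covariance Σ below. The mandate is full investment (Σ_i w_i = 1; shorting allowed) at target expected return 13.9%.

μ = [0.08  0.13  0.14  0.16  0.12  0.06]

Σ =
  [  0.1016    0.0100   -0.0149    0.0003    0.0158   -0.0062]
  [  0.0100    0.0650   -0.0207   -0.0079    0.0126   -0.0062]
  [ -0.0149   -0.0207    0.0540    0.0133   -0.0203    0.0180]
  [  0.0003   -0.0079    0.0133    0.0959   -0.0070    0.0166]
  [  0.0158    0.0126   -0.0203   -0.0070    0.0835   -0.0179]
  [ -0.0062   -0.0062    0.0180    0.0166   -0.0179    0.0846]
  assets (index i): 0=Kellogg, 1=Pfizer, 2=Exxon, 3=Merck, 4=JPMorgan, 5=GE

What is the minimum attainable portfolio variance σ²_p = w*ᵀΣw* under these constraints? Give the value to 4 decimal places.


0.0130

p=Σ⁻¹μ = [0.8136  3.0523  4.3289  1.4273  2.0426  0.2236]
q=Σ⁻¹𝟙 = [10.1499  22.2933  31.1760  7.4702  16.9744  9.6905]
a=μᵀp=1.554833  b=𝟙ᵀp=11.888333  c=𝟙ᵀq=97.754192  D=ac−b²=10.659002
λ₁=(c·0.139−b)/D = (97.754192·0.139−11.888333)/10.659002 = 0.159443
λ₂=(a−b·0.139)/D = (1.554833−11.888333·0.139)/10.659002 = -0.009161
w* = 0.159443·p + -0.009161·q:
  w_0 = 0.159443·0.8136 + -0.009161·10.1499 = 0.0367  (Kellogg)
  w_1 = 0.159443·3.0523 + -0.009161·22.2933 = 0.2824  (Pfizer)
  w_2 = 0.159443·4.3289 + -0.009161·31.1760 = 0.4046  (Exxon)
  w_3 = 0.159443·1.4273 + -0.009161·7.4702 = 0.1591  (Merck)
  w_4 = 0.159443·2.0426 + -0.009161·16.9744 = 0.1702  (JPMorgan)
  w_5 = 0.159443·0.2236 + -0.009161·9.6905 = -0.0531  (GE)
Σw_i=1.0000  μᵀw=0.1390
σ²=wᵀΣw=λ₁·μ_p+λ₂ = 0.159443·0.139 + -0.009161 = 0.013002 ≈ 0.0130


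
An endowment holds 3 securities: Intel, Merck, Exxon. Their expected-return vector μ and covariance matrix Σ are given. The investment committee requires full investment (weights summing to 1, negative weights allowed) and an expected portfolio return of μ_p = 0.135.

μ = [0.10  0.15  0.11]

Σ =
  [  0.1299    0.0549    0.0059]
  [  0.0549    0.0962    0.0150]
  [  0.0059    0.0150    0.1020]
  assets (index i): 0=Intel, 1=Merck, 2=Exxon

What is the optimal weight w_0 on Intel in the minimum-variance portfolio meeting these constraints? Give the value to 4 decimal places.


0.0220

u=Σ⁻¹μ = [0.1696  1.3262  0.8736]
v=Σ⁻¹𝟙 = [4.5873  6.4374  8.5919]
a=μᵀu=0.311992  b=𝟙ᵀu=2.369451  c=𝟙ᵀv=19.616626  D=ac−b²=0.505939
λ₁=(c·0.135−b)/D = (19.616626·0.135−2.369451)/0.505939 = 0.551042
λ₂=(a−b·0.135)/D = (0.311992−2.369451·0.135)/0.505939 = -0.015582
w* = 0.551042·u + -0.015582·v:
  w_0 = 0.551042·0.1696 + -0.015582·4.5873 = 0.0220  (Intel)
  w_1 = 0.551042·1.3262 + -0.015582·6.4374 = 0.6305  (Merck)
  w_2 = 0.551042·0.8736 + -0.015582·8.5919 = 0.3475  (Exxon)
Σw_i=1.0000  μᵀw=0.1350
σ²=wᵀΣw=λ₁·μ_p+λ₂ = 0.551042·0.135 + -0.015582 = 0.058809 ≈ 0.0588
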